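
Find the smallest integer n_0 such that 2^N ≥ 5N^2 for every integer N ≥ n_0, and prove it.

n_0 = 9

At N = 8: 256 < 320, so the inequality fails and n_0 ≥ 9. We prove 2^N ≥ 5N^2 for all N ≥ 9.
For the base case N = 9: 2^N = 512 and 5N^2 = 405, so 512 ≥ 405.
Suppose the result is true for N = j, so 2^j ≥ 5j^2.
Then 2^(j + 1) = 2·(2^j) ≥ 2·(5j^2).
Also, for j ≥ 9 we have 2·(5j^2) ≥ 5(j+1)^2, since 2 ≥ (1 + 1/j)^2 for all j ≥ 9.
Combining, 2^(j + 1) ≥ 5(j+1)^2.
Hence, by induction on N, the claim holds for every N ≥ 9.
Hence the smallest such n_0 is 9.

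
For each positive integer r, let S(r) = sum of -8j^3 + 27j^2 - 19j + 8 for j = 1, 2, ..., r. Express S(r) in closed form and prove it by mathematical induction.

We claim S(r) = -r(r - 3)(2r^2 + r + 1) for all r ≥ 1.
Base case (r = 1): S(1) = 8, and the closed form gives 8. They agree.
Inductive step: assume the claim holds for r = j, so S(j) = j(-2j^3 + 5j^2 + 2j + 3).
Then S(j+1) = S(j) + (-8j^3 + 3j^2 + 11j + 8) = (j(-2j^3 + 5j^2 + 2j + 3)) + (-8j^3 + 3j^2 + 11j + 8).
Simplifying, S(j+1) = -(j - 2)(j + 1)(2j^2 + 5j + 4) = -(j+1)((j+1) - 3)(2(j+1)^2 + (j+1) + 1),
which is the closed form with r = j+1.
This completes the induction.

S(r) = -r(r - 3)(2r^2 + r + 1)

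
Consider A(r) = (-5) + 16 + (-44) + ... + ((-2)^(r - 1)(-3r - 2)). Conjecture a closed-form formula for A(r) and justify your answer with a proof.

A(r) = (-2)^r(r + 1) - 1

We claim A(r) = (-2)^r(r + 1) - 1 for all r ≥ 1.
Base step (r = 1): A(1) = -5, and the closed form gives -5. They agree.
For the inductive step, assume it holds for an arbitrary m ≥ 1, so A(m) = (-2)^m(m + 1) - 1.
Then A(m+1) = A(m) + ((-2)^m(-3m - 5)) = ((-2)^m(m + 1) - 1) + ((-2)^m(-3m - 5)).
Simplifying, A(m+1) = -2(-2)^m·m - 4(-2)^m - 1 = (-2)^(m+1)((m+1) + 1) - 1,
which is the closed form with r = m+1.
By the principle of mathematical induction, the result holds for all r ≥ 1.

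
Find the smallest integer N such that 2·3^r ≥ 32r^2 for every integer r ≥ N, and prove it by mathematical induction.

At r = 5: 486 < 800, so the inequality fails and N ≥ 6. We prove 2·3^r ≥ 32r^2 for all r ≥ 6.
Base case (r = 6): 2·3^r = 1458 and 32r^2 = 1152, so 1458 ≥ 1152.
For the inductive step, assume it holds for an arbitrary j ≥ 6, so 2·3^j ≥ 32j^2.
Then 2·3^(j + 1) = 3·(2·3^j) ≥ 3·(32j^2).
Also, for j ≥ 6 we have 3·(32j^2) ≥ 32(j+1)^2, since 3 ≥ (1 + 1/j)^2 for all j ≥ 6.
Combining, 2·3^(j + 1) ≥ 32(j+1)^2.
By the principle of mathematical induction, the result holds for all r ≥ 6.
Hence the smallest such N is 6.

N = 6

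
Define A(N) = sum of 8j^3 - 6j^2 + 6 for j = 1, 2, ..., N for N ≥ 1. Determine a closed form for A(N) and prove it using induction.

A(N) = N(2N^3 + 2N^2 - N + 5)

We claim A(N) = N(2N^3 + 2N^2 - N + 5) for all N ≥ 1.
When N = 1: A(1) = 8, and the closed form gives 8. They agree.
Inductive step: assume the claim holds for N = j, so A(j) = j(2j^3 + 2j^2 - j + 5).
Then A(j+1) = A(j) + (8j^3 + 18j^2 + 12j + 8) = (j(2j^3 + 2j^2 - j + 5)) + (8j^3 + 18j^2 + 12j + 8).
Simplifying, A(j+1) = (j + 1)(2j^3 + 8j^2 + 9j + 8) = (j+1)(2(j+1)^3 + 2(j+1)^2 - (j+1) + 5),
which is the closed form with N = j+1.
By the principle of mathematical induction, the result holds for all N ≥ 1.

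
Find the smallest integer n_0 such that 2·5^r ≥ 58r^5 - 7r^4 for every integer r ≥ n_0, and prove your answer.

n_0 = 9

At r = 8: 781250 < 1871872, so the inequality fails and n_0 ≥ 9. We prove 2·5^r ≥ 58r^5 - 7r^4 for all r ≥ 9.
When r = 9: 2·5^r = 3906250 and 58r^5 - 7r^4 = 3378915, so 3906250 ≥ 3378915.
Suppose the result is true for r = k, so 2·5^k ≥ 58k^5 - 7k^4.
Then 2·5^(k + 1) = 5·(2·5^k) ≥ 5·(58k^5 - 7k^4).
Also, for k ≥ 9 we have 5·(58k^5 - 7k^4) ≥ 58(k+1)^5 - 7(k+1)^4, since 5·(58k^5 - 7k^4) − (58(k+1)^5 - 7(k+1)^4) = 232k^5 - 318k^4 - 552k^3 - 538k^2 - 262k - 51, which is nonnegative for all k ≥ 9.
Combining, 2·5^(k + 1) ≥ 58(k+1)^5 - 7(k+1)^4.
Hence, by induction on r, the claim holds for every r ≥ 9.
Hence the smallest such n_0 is 9.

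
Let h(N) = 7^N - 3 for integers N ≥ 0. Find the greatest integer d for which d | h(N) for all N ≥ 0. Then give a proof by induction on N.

Computing the first values: h(0) = -2 and h(1) = 4; gcd(-2, 4) = 2, so d ≤ 2.
We prove 2 | 7^N - 3 for all N ≥ 0 by induction on N.
When N = 0: h(0) = -2 = 2·(-1), so 2 | h(0).
Inductive step: suppose the statement holds for some p ≥ 0, i.e. 2 | h(p). Then
h(p+1) = 7^(p+1) - 3 = 7·(7^p - 3) + 18 = 7·h(p) + 18. The first term is divisible by 2 by the inductive hypothesis, and 18 is divisible by 2. Hence 2 | h(p+1).
By the principle of mathematical induction, the result holds for all N ≥ 0.
Therefore the largest such d is 2.

d = 2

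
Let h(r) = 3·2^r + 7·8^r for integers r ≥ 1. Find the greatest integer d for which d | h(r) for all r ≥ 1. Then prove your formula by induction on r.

Computing the first values: h(1) = 62 and h(2) = 460; gcd(62, 460) = 2, so d ≤ 2.
We prove 2 | 3·2^r + 7·8^r for all r ≥ 1 by induction on r.
When r = 1: h(1) = 62 = 2·(31), so 2 | h(1).
For the inductive step, assume it holds for an arbitrary p ≥ 1, i.e. 2 | h(p). Then
h(p+1) − 8·h(p) = (3·2^(p+1) + 7·8^(p+1)) − 8·(3·2^p + 7·8^p) = (3)·2^p·(2 − 8) = (-18)·2^p. Since 2 | h(p) by the inductive hypothesis, 2 | 8·h(p); and 2 | -18 since -18 = 2·-9. Therefore 2 | h(p+1).
Hence, by induction on r, the claim holds for every r ≥ 1.
Therefore the largest such d is 2.

d = 2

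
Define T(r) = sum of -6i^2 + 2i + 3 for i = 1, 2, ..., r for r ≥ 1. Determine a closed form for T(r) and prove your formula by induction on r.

T(r) = -r(2r^2 + 2r - 3)

We claim T(r) = -r(2r^2 + 2r - 3) for all r ≥ 1.
Base step (r = 1): T(1) = -1, and the closed form gives -1. They agree.
Suppose the result is true for r = i, so T(i) = i(-2i^2 - 2i + 3).
Then T(i+1) = T(i) + (2i - 6(i + 1)^2 + 5) = (i(-2i^2 - 2i + 3)) + (2i - 6(i + 1)^2 + 5).
Simplifying, T(i+1) = -(i + 1)(2i^2 + 6i + 1) = -(i+1)(2(i+1)^2 + 2(i+1) - 3),
which is the closed form with r = i+1.
Hence, by induction on r, the claim holds for every r ≥ 1.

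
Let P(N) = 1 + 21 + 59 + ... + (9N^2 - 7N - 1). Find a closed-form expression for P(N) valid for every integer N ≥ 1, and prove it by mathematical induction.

We claim P(N) = N(3N^2 + N - 3) for all N ≥ 1.
For the base case N = 1: P(1) = 1, and the closed form gives 1. They agree.
Inductive step: assume the claim holds for N = p, so P(p) = p(3p^2 + p - 3).
Then P(p+1) = P(p) + (9p^2 + 11p + 1) = (p(3p^2 + p - 3)) + (9p^2 + 11p + 1).
Simplifying, P(p+1) = (p + 1)(3p^2 + 7p + 1) = (p+1)(3(p+1)^2 + (p+1) - 3),
which is the closed form with N = p+1.
By induction, the statement is established for all N ≥ 1.

P(N) = N(3N^2 + N - 3)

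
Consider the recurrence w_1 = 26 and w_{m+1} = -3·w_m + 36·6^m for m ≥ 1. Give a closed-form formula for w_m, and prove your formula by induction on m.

w_m = 2(-3)^(m - 1) + 4·6^m

Computing the first terms: w_1 = 26, w_2 = 138, w_3 = 882. This suggests w_m = 2(-3)^(m - 1) + 4·6^m.
Base case (m = 1): the formula gives 26 = 26 = w_1.
Inductive step: suppose the statement holds for some i ≥ 1, so w_i = 2(-3)^(i - 1) + 4·6^i.
Then w_{i+1} = -3·w_i + 36·6^i = -3·(2(-3)^(i - 1) + 4·6^i) + 36·6^i = 2(-3)^i + 4·6^(i + 1) = 2(-3)^((i+1) - 1) + 4·6^(i+1),
which is the claimed formula at m = i+1.
Hence, by induction on m, the claim holds for every m ≥ 1.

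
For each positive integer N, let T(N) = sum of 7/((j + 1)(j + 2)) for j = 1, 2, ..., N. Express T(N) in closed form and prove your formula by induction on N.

T(N) = 7N/(2(N + 2))

We claim T(N) = 7N/(2(N + 2)) for all N ≥ 1.
Base step (N = 1): T(1) = 7/6, and the closed form gives 7/6. They agree.
Suppose the result is true for N = j, so T(j) = 7j/(2(j + 2)).
Then T(j+1) = T(j) + (7/((j + 2)(j + 3))) = (7j/(2(j + 2))) + (7/((j + 2)(j + 3))).
Simplifying, T(j+1) = 7(j + 1)/(2(j + 3)) = 7(j+1)/(2((j+1) + 2)),
which is the closed form with N = j+1.
This completes the induction.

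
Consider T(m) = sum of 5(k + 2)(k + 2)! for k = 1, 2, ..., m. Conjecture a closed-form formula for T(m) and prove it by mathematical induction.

We claim T(m) = 5(m + 3)! - 30 for all m ≥ 1.
Base step (m = 1): T(1) = 90, and the closed form gives 90. They agree.
Inductive step: suppose the statement holds for some k ≥ 1, so T(k) = 5(k + 3)! - 30.
Then T(k+1) = T(k) + (5(k + 3)(k + 3)!) = (5(k + 3)! - 30) + (5(k + 3)(k + 3)!).
Simplifying, T(k+1) = 5((k+1) + 3)! - 30,
which is the closed form with m = k+1.
By induction, the statement is established for all m ≥ 1.

T(m) = 5(m + 3)! - 30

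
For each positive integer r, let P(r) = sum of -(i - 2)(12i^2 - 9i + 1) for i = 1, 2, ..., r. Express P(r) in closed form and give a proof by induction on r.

We claim P(r) = -r(3r^3 - 5r^2 - 4r + 2) for all r ≥ 1.
Base step (r = 1): P(1) = 4, and the closed form gives 4. They agree.
Suppose the result is true for r = i, so P(i) = i(-3i^3 + 5i^2 + 4i - 2).
Then P(i+1) = P(i) + ((i - 1)(9i - 12(i + 1)^2 + 8)) = (i(-3i^3 + 5i^2 + 4i - 2)) + ((i - 1)(9i - 12(i + 1)^2 + 8)).
Simplifying, P(i+1) = -(i + 1)(3i^3 + 4i^2 - 5i - 4) = -(i+1)(3(i+1)^3 - 5(i+1)^2 - 4(i+1) + 2),
which is the closed form with r = i+1.
By induction, the statement is established for all r ≥ 1.

P(r) = -r(3r^3 - 5r^2 - 4r + 2)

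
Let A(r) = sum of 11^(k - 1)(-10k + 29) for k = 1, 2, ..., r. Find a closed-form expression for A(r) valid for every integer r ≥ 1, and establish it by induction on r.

A(r) = 11^r(-r + 3) - 3

We claim A(r) = 11^r(-r + 3) - 3 for all r ≥ 1.
Base case (r = 1): A(1) = 19, and the closed form gives 19. They agree.
Suppose the result is true for r = k, so A(k) = 11^k(-k + 3) - 3.
Then A(k+1) = A(k) + (11^k(-10k + 19)) = (11^k(-k + 3) - 3) + (11^k(-10k + 19)).
Simplifying, A(k+1) = -11·11^k·k + 22·11^k - 3 = 11^(k+1)(-(k+1) + 3) - 3,
which is the closed form with r = k+1.
By induction, the statement is established for all r ≥ 1.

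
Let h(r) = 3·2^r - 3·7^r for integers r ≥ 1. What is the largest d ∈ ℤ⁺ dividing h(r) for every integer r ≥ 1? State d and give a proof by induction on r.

Computing the first values: h(1) = -15 and h(2) = -135; gcd(-15, -135) = 15, so d ≤ 15.
We prove 15 | 3·2^r - 3·7^r for all r ≥ 1 by induction on r.
For the base case r = 1: h(1) = -15 = 15·(-1), so 15 | h(1).
Suppose the result is true for r = p, i.e. 15 | h(p). Then
h(p+1) − 7·h(p) = (3·2^(p+1) - 3·7^(p+1)) − 7·(3·2^p - 3·7^p) = (3)·2^p·(2 − 7) = (-15)·2^p. Since 15 | h(p) by the inductive hypothesis, 15 | 7·h(p); and 15 | -15 since -15 = 15·-1. Therefore 15 | h(p+1).
This completes the induction.
Therefore the largest such d is 15.

d = 15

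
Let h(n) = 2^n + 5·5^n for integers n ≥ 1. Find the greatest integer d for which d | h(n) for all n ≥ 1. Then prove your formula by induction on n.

Computing the first values: h(1) = 27 and h(2) = 129; gcd(27, 129) = 3, so d ≤ 3.
We prove 3 | 2^n + 5·5^n for all n ≥ 1 by induction on n.
Base step (n = 1): h(1) = 27 = 3·(9), so 3 | h(1).
Inductive step: suppose the statement holds for some j ≥ 1, i.e. 3 | h(j). Then
h(j+1) − 5·h(j) = (2^(j+1) + 5·5^(j+1)) − 5·(2^j + 5·5^j) = (1)·2^j·(2 − 5) = (-3)·2^j. Since 3 | h(j) by the inductive hypothesis, 3 | 5·h(j); and 3 | -3 since -3 = 3·-1. Therefore 3 | h(j+1).
Hence, by induction on n, the claim holds for every n ≥ 1.
Therefore the largest such d is 3.

d = 3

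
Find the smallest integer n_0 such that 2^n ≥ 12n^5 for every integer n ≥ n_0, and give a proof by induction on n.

At n = 27: 134217728 < 172186884, so the inequality fails and n_0 ≥ 28. We prove 2^n ≥ 12n^5 for all n ≥ 28.
Base case (n = 28): 2^n = 268435456 and 12n^5 = 206524416, so 268435456 ≥ 206524416.
Suppose the result is true for n = k, so 2^k ≥ 12k^5.
Then 2^(k + 1) = 2·(2^k) ≥ 2·(12k^5).
Also, for k ≥ 28 we have 2·(12k^5) ≥ 12(k+1)^5, since 2 ≥ (1 + 1/k)^5 for all k ≥ 28.
Combining, 2^(k + 1) ≥ 12(k+1)^5.
Hence, by induction on n, the claim holds for every n ≥ 28.
Hence the smallest such n_0 is 28.

n_0 = 28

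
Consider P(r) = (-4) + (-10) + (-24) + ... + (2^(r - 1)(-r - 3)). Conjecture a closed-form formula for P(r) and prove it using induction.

P(r) = -2^r(r + 2) + 2

We claim P(r) = -2^r(r + 2) + 2 for all r ≥ 1.
Base step (r = 1): P(1) = -4, and the closed form gives -4. They agree.
Inductive step: assume the claim holds for r = p, so P(p) = -2^p(p + 2) + 2.
Then P(p+1) = P(p) + (2^p(-p - 4)) = (-2^p(p + 2) + 2) + (2^p(-p - 4)).
Simplifying, P(p+1) = -2·2^p·p - 6·2^p + 2 = -2^(p+1)((p+1) + 2) + 2,
which is the closed form with r = p+1.
This completes the induction.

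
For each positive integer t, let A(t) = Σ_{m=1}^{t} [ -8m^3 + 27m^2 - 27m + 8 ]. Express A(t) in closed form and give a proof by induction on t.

We claim A(t) = -t(t - 1)(2t^2 - 3t - 1) for all t ≥ 1.
When t = 1: A(1) = 0, and the closed form gives 0. They agree.
Inductive step: assume the claim holds for t = m, so A(m) = m(-2m^3 + 5m^2 - 2m - 1).
Then A(m+1) = A(m) + (m(-8m^2 + 3m + 3)) = (m(-2m^3 + 5m^2 - 2m - 1)) + (m(-8m^2 + 3m + 3)).
Simplifying, A(m+1) = -m(m + 1)(2m^2 + m - 2) = -(m+1)((m+1) - 1)(2(m+1)^2 - 3(m+1) - 1),
which is the closed form with t = m+1.
By induction, the statement is established for all t ≥ 1.

A(t) = -t(t - 1)(2t^2 - 3t - 1)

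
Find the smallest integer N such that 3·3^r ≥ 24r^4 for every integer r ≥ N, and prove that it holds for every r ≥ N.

At r = 10: 177147 < 240000, so the inequality fails and N ≥ 11. We prove 3·3^r ≥ 24r^4 for all r ≥ 11.
Base case (r = 11): 3·3^r = 531441 and 24r^4 = 351384, so 531441 ≥ 351384.
Inductive step: suppose the statement holds for some i ≥ 11, so 3·3^i ≥ 24i^4.
Then 3·3^(i + 1) = 3·(3·3^i) ≥ 3·(24i^4).
Also, for i ≥ 11 we have 3·(24i^4) ≥ 24(i+1)^4, since 3 ≥ (1 + 1/i)^4 for all i ≥ 11.
Combining, 3·3^(i + 1) ≥ 24(i+1)^4.
By induction, the statement is established for all r ≥ 11.
Hence the smallest such N is 11.

N = 11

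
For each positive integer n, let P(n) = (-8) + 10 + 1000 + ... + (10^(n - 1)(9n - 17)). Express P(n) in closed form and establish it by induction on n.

P(n) = 10^n(n - 2) + 2

We claim P(n) = 10^n(n - 2) + 2 for all n ≥ 1.
Base step (n = 1): P(1) = -8, and the closed form gives -8. They agree.
Inductive step: assume the claim holds for n = p, so P(p) = 10^p(p - 2) + 2.
Then P(p+1) = P(p) + (10^p(9p - 8)) = (10^p(p - 2) + 2) + (10^p(9p - 8)).
Simplifying, P(p+1) = 10·10^p·p - 10·10^p + 2 = 10^(p+1)((p+1) - 2) + 2,
which is the closed form with n = p+1.
By the principle of mathematical induction, the result holds for all n ≥ 1.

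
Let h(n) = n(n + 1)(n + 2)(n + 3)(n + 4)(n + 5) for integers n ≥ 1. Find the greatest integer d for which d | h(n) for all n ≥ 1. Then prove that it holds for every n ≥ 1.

Computing the first values: h(1) = 720 and h(2) = 5040; gcd(720, 5040) = 720, so d ≤ 720.
We prove 720 | n(n + 1)(n + 2)(n + 3)(n + 4)(n + 5) for all n ≥ 1 by induction on n.
For the base case n = 1: h(1) = 720 = 720·(1), so 720 | h(1).
Inductive step: suppose the statement holds for some j ≥ 1, i.e. 720 | h(j). Then
h(j+1) − h(j) = (j+1)·(j+2)·(j+3)·(j+4)·(j+5)·(j+6) − j·(j+1)·(j+2)·(j+3)·(j+4)·(j+5) = (j+1)·(j+2)·(j+3)·(j+4)·(j+5)·[(j+6) − j] = 6·(j+1)·(j+2)·(j+3)·(j+4)·(j+5). The product of 5 consecutive integers is divisible by (5)! = 120, so h(j+1) − h(j) is divisible by 6·120 = 720. By the inductive hypothesis 720 | h(j), hence 720 | h(j+1).
By induction, the statement is established for all n ≥ 1.
Therefore the largest such d is 720.

d = 720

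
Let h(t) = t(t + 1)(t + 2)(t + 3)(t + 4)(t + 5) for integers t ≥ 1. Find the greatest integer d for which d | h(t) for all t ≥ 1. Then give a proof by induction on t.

Computing the first values: h(1) = 720 and h(2) = 5040; gcd(720, 5040) = 720, so d ≤ 720.
We prove 720 | t(t + 1)(t + 2)(t + 3)(t + 4)(t + 5) for all t ≥ 1 by induction on t.
When t = 1: h(1) = 720 = 720·(1), so 720 | h(1).
Inductive step: assume the claim holds for t = i, i.e. 720 | h(i). Then
h(i+1) − h(i) = (i+1)·(i+2)·(i+3)·(i+4)·(i+5)·(i+6) − i·(i+1)·(i+2)·(i+3)·(i+4)·(i+5) = (i+1)·(i+2)·(i+3)·(i+4)·(i+5)·[(i+6) − i] = 6·(i+1)·(i+2)·(i+3)·(i+4)·(i+5). The product of 5 consecutive integers is divisible by (5)! = 120, so h(i+1) − h(i) is divisible by 6·120 = 720. By the inductive hypothesis 720 | h(i), hence 720 | h(i+1).
This completes the induction.
Therefore the largest such d is 720.

d = 720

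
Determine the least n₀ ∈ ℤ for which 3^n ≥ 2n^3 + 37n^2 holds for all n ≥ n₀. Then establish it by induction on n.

At n = 7: 2187 < 2499, so the inequality fails and n₀ ≥ 8. We prove 3^n ≥ 2n^3 + 37n^2 for all n ≥ 8.
Base case (n = 8): 3^n = 6561 and 2n^3 + 37n^2 = 3392, so 6561 ≥ 3392.
Suppose the result is true for n = j, so 3^j ≥ 2j^3 + 37j^2.
Then 3^(j + 1) = 3·(3^j) ≥ 3·(2j^3 + 37j^2).
Also, for j ≥ 8 we have 3·(2j^3 + 37j^2) ≥ 2(j+1)^3 + 37(j+1)^2, since 3·(2j^3 + 37j^2) − (2(j+1)^3 + 37(j+1)^2) = 4j^3 + 68j^2 - 80j - 39, which is nonnegative for all j ≥ 8.
Combining, 3^(j + 1) ≥ 2(j+1)^3 + 37(j+1)^2.
By induction, the statement is established for all n ≥ 8.
Hence the smallest such n₀ is 8.

n₀ = 8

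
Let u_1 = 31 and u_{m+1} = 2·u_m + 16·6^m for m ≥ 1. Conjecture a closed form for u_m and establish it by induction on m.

u_m = 7·2^(m - 1) + 4·6^m

Computing the first terms: u_1 = 31, u_2 = 158, u_3 = 892. This suggests u_m = 7·2^(m - 1) + 4·6^m.
Base case (m = 1): the formula gives 31 = 31 = u_1.
Suppose the result is true for m = k, so u_k = 7·2^(k - 1) + 4·6^k.
Then u_{k+1} = 2·u_k + 16·6^k = 2·(7·2^(k - 1) + 4·6^k) + 16·6^k = 7·2^k + 4·6^(k + 1) = 7·2^((k+1) - 1) + 4·6^(k+1),
which is the claimed formula at m = k+1.
By induction, the statement is established for all m ≥ 1.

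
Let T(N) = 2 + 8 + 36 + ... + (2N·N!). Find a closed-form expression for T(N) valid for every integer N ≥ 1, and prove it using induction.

We claim T(N) = 2(N + 1)! - 2 for all N ≥ 1.
When N = 1: T(1) = 2, and the closed form gives 2. They agree.
Suppose the result is true for N = j, so T(j) = 2(j + 1)! - 2.
Then T(j+1) = T(j) + (2(j + 1)(j + 1)!) = (2(j + 1)! - 2) + (2(j + 1)(j + 1)!).
Simplifying, T(j+1) = 2((j+1) + 1)! - 2,
which is the closed form with N = j+1.
By induction, the statement is established for all N ≥ 1.

T(N) = 2(N + 1)! - 2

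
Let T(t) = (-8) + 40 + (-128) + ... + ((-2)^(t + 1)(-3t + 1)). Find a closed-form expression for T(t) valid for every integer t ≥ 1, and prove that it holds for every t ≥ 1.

T(t) = (-2)^(t + 2)t

We claim T(t) = (-2)^(t + 2)t for all t ≥ 1.
Base case (t = 1): T(1) = -8, and the closed form gives -8. They agree.
Inductive step: assume the claim holds for t = j, so T(j) = (-2)^(j + 2)j.
Then T(j+1) = T(j) + ((-2)^(j + 2)(-3j - 2)) = ((-2)^(j + 2)j) + ((-2)^(j + 2)(-3j - 2)).
Simplifying, T(j+1) = (-2)^(j + 3)(j + 1) = (-2)^((j+1) + 2)(j+1),
which is the closed form with t = j+1.
Hence, by induction on t, the claim holds for every t ≥ 1.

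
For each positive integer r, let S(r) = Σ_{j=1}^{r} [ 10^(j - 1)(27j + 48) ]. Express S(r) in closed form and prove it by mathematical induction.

We claim S(r) = 10^r(3r + 5) - 5 for all r ≥ 1.
When r = 1: S(1) = 75, and the closed form gives 75. They agree.
Inductive step: suppose the statement holds for some j ≥ 1, so S(j) = 10^j(3j + 5) - 5.
Then S(j+1) = S(j) + (10^j(27j + 75)) = (10^j(3j + 5) - 5) + (10^j(27j + 75)).
Simplifying, S(j+1) = 30·10^j·j + 80·10^j - 5 = 10^(j+1)(3(j+1) + 5) - 5,
which is the closed form with r = j+1.
By the principle of mathematical induction, the result holds for all r ≥ 1.

S(r) = 10^r(3r + 5) - 5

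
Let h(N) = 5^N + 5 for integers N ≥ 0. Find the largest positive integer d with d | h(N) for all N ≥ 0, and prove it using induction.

Computing the first values: h(0) = 6 and h(1) = 10; gcd(6, 10) = 2, so d ≤ 2.
We prove 2 | 5^N + 5 for all N ≥ 0 by induction on N.
For the base case N = 0: h(0) = 6 = 2·(3), so 2 | h(0).
Suppose the result is true for N = k, i.e. 2 | h(k). Then
h(k+1) = 5^(k+1) + 5 = 5·(5^k + 5) - 20 = 5·h(k) - 20. The first term is divisible by 2 by the inductive hypothesis, and -20 is divisible by 2. Hence 2 | h(k+1).
This completes the induction.
Therefore the largest such d is 2.

d = 2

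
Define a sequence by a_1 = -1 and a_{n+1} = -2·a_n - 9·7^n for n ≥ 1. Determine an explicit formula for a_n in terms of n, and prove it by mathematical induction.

Computing the first terms: a_1 = -1, a_2 = -61, a_3 = -319. This suggests a_n = -3(-2)^n - 7^n.
Base step (n = 1): the formula gives -1 = -1 = a_1.
Inductive step: suppose the statement holds for some k ≥ 1, so a_k = -3(-2)^k - 7^k.
Then a_{k+1} = -2·a_k - 9·7^k = -2·(-3(-2)^k - 7^k) - 9·7^k = -3(-2)^(k + 1) - 7^(k + 1),
which is the claimed formula at n = k+1.
This completes the induction.

a_n = -3(-2)^n - 7^n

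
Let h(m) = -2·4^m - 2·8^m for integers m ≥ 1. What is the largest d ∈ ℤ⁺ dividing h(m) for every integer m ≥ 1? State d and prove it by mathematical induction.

d = 8

Computing the first values: h(1) = -24 and h(2) = -160; gcd(-24, -160) = 8, so d ≤ 8.
We prove 8 | -2·4^m - 2·8^m for all m ≥ 1 by induction on m.
Base case (m = 1): h(1) = -24 = 8·(-3), so 8 | h(1).
For the inductive step, assume it holds for an arbitrary k ≥ 1, i.e. 8 | h(k). Then
h(k+1) − 8·h(k) = (-2·4^(k+1) - 2·8^(k+1)) − 8·(-2·4^k - 2·8^k) = (-2)·4^k·(4 − 8) = (8)·4^k. Since 8 | h(k) by the inductive hypothesis, 8 | 8·h(k); and 8 | 8 since 8 = 8·1. Therefore 8 | h(k+1).
By the principle of mathematical induction, the result holds for all m ≥ 1.
Therefore the largest such d is 8.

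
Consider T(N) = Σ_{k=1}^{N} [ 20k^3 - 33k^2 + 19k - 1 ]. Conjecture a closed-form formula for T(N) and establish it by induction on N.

T(N) = N(5N^3 - N^2 - 2N + 3)

We claim T(N) = N(5N^3 - N^2 - 2N + 3) for all N ≥ 1.
When N = 1: T(1) = 5, and the closed form gives 5. They agree.
For the inductive step, assume it holds for an arbitrary k ≥ 1, so T(k) = k(5k^3 - k^2 - 2k + 3).
Then T(k+1) = T(k) + (20k^3 + 27k^2 + 13k + 5) = (k(5k^3 - k^2 - 2k + 3)) + (20k^3 + 27k^2 + 13k + 5).
Simplifying, T(k+1) = (k + 1)(5k^3 + 14k^2 + 11k + 5) = (k+1)(5(k+1)^3 - (k+1)^2 - 2(k+1) + 3),
which is the closed form with N = k+1.
By induction, the statement is established for all N ≥ 1.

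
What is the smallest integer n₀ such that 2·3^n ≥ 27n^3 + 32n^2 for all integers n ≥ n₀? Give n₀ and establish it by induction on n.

At n = 8: 13122 < 15872, so the inequality fails and n₀ ≥ 9. We prove 2·3^n ≥ 27n^3 + 32n^2 for all n ≥ 9.
Base step (n = 9): 2·3^n = 39366 and 27n^3 + 32n^2 = 22275, so 39366 ≥ 22275.
For the inductive step, assume it holds for an arbitrary m ≥ 9, so 2·3^m ≥ 27m^3 + 32m^2.
Then 2·3^(m + 1) = 3·(2·3^m) ≥ 3·(27m^3 + 32m^2).
Also, for m ≥ 9 we have 3·(27m^3 + 32m^2) ≥ 27(m+1)^3 + 32(m+1)^2, since 3·(27m^3 + 32m^2) − (27(m+1)^3 + 32(m+1)^2) = 54m^3 - 17m^2 - 145m - 59, which is nonnegative for all m ≥ 9.
Combining, 2·3^(m + 1) ≥ 27(m+1)^3 + 32(m+1)^2.
By the principle of mathematical induction, the result holds for all n ≥ 9.
Hence the smallest such n₀ is 9.

n₀ = 9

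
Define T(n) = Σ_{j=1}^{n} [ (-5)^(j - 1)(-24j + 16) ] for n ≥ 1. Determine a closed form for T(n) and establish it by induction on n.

We claim T(n) = 2(-5)^n(2n - 1) + 2 for all n ≥ 1.
For the base case n = 1: T(1) = -8, and the closed form gives -8. They agree.
Suppose the result is true for n = j, so T(j) = 2(-5)^j(2j - 1) + 2.
Then T(j+1) = T(j) + ((-5)^j(-24j - 8)) = (2(-5)^j(2j - 1) + 2) + ((-5)^j(-24j - 8)).
Simplifying, T(j+1) = -20(-5)^j·j - 10(-5)^j + 2 = 2(-5)^(j+1)(2(j+1) - 1) + 2,
which is the closed form with n = j+1.
Hence, by induction on n, the claim holds for every n ≥ 1.

T(n) = 2(-5)^n(2n - 1) + 2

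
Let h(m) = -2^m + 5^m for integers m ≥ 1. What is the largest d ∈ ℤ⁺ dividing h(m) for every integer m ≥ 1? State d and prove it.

Computing the first values: h(1) = 3 and h(2) = 21; gcd(3, 21) = 3, so d ≤ 3.
We prove 3 | -2^m + 5^m for all m ≥ 1 by induction on m.
For the base case m = 1: h(1) = 3 = 3·(1), so 3 | h(1).
Suppose the result is true for m = p, i.e. 3 | h(p). Then
5^{p+1} − 2^{p+1} = 5·5^p − 2·2^p = 5·(5^p − 2^p) + (3)·2^p. The first term is divisible by 3 by the inductive hypothesis, and the second term (3)·2^p is divisible by 3 since 3 | 3. Hence 3 | h(p+1).
This completes the induction.
Therefore the largest such d is 3.

d = 3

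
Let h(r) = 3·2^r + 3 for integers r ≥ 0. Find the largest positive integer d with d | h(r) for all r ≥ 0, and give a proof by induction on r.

d = 3

Computing the first values: h(0) = 6 and h(1) = 9; gcd(6, 9) = 3, so d ≤ 3.
We prove 3 | 3·2^r + 3 for all r ≥ 0 by induction on r.
For the base case r = 0: h(0) = 6 = 3·(2), so 3 | h(0).
Inductive step: suppose the statement holds for some k ≥ 0, i.e. 3 | h(k). Then
h(k+1) = 3·2^(k+1) + 3 = 2·(3·2^k + 3) - 3 = 2·h(k) - 3. The first term is divisible by 3 by the inductive hypothesis, and -3 is divisible by 3. Hence 3 | h(k+1).
This completes the induction.
Therefore the largest such d is 3.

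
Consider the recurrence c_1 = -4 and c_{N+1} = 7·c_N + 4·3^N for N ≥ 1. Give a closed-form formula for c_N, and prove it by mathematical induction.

c_N = -3^N - 7^(N - 1)

Computing the first terms: c_1 = -4, c_2 = -16, c_3 = -76. This suggests c_N = -3^N - 7^(N - 1).
For the base case N = 1: the formula gives -4 = -4 = c_1.
For the inductive step, assume it holds for an arbitrary p ≥ 1, so c_p = -3^p - 7^(p - 1).
Then c_{p+1} = 7·c_p + 4·3^p = 7·(-3^p - 7^(p - 1)) + 4·3^p = -3^(p + 1) - 7^p = -3^(p+1) - 7^((p+1) - 1),
which is the claimed formula at N = p+1.
This completes the induction.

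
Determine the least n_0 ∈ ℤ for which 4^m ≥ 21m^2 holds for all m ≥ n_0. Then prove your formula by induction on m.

At m = 4: 256 < 336, so the inequality fails and n_0 ≥ 5. We prove 4^m ≥ 21m^2 for all m ≥ 5.
Base case (m = 5): 4^m = 1024 and 21m^2 = 525, so 1024 ≥ 525.
Inductive step: assume the claim holds for m = k, so 4^k ≥ 21k^2.
Then 4^(k + 1) = 4·(4^k) ≥ 4·(21k^2).
Also, for k ≥ 5 we have 4·(21k^2) ≥ 21(k+1)^2, since 4 ≥ (1 + 1/k)^2 for all k ≥ 5.
Combining, 4^(k + 1) ≥ 21(k+1)^2.
By induction, the statement is established for all m ≥ 5.
Hence the smallest such n_0 is 5.

n_0 = 5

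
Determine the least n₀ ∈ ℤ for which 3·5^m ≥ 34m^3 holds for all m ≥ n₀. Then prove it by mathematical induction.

n₀ = 5

At m = 4: 1875 < 2176, so the inequality fails and n₀ ≥ 5. We prove 3·5^m ≥ 34m^3 for all m ≥ 5.
Base case (m = 5): 3·5^m = 9375 and 34m^3 = 4250, so 9375 ≥ 4250.
Inductive step: suppose the statement holds for some j ≥ 5, so 3·5^j ≥ 34j^3.
Then 3·5^(j + 1) = 5·(3·5^j) ≥ 5·(34j^3).
Also, for j ≥ 5 we have 5·(34j^3) ≥ 34(j+1)^3, since 5 ≥ (1 + 1/j)^3 for all j ≥ 5.
Combining, 3·5^(j + 1) ≥ 34(j+1)^3.
By induction, the statement is established for all m ≥ 5.
Hence the smallest such n₀ is 5.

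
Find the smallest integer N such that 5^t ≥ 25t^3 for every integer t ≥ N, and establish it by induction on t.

At t = 4: 625 < 1600, so the inequality fails and N ≥ 5. We prove 5^t ≥ 25t^3 for all t ≥ 5.
Base case (t = 5): 5^t = 3125 and 25t^3 = 3125, so 3125 ≥ 3125.
Suppose the result is true for t = p, so 5^p ≥ 25p^3.
Then 5^(p + 1) = 5·(5^p) ≥ 5·(25p^3).
Also, for p ≥ 5 we have 5·(25p^3) ≥ 25(p+1)^3, since 5 ≥ (1 + 1/p)^3 for all p ≥ 5.
Combining, 5^(p + 1) ≥ 25(p+1)^3.
By the principle of mathematical induction, the result holds for all t ≥ 5.
Hence the smallest such N is 5.

N = 5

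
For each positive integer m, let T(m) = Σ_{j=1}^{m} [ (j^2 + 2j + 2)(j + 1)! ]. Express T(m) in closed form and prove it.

T(m) = (m + 1)(m + 2)! - 2

We claim T(m) = (m + 1)(m + 2)! - 2 for all m ≥ 1.
For the base case m = 1: T(1) = 10, and the closed form gives 10. They agree.
Suppose the result is true for m = j, so T(j) = (j + 1)(j + 2)! - 2.
Then T(j+1) = T(j) + ((j^2 + 4j + 5)(j + 2)!) = ((j + 1)(j + 2)! - 2) + ((j^2 + 4j + 5)(j + 2)!).
Simplifying, T(j+1) = ((j+1) + 1)((j+1) + 2)! - 2,
which is the closed form with m = j+1.
By induction, the statement is established for all m ≥ 1.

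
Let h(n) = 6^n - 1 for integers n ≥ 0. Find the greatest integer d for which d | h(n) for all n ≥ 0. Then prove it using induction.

d = 5

Computing the first values: h(0) = 0 and h(1) = 5; gcd(0, 5) = 5, so d ≤ 5.
We prove 5 | 6^n - 1 for all n ≥ 0 by induction on n.
When n = 0: h(0) = 0 = 5·(0), so 5 | h(0).
Inductive step: suppose the statement holds for some r ≥ 0, i.e. 5 | h(r). Then
h(r+1) = 6^(r+1) - 1 = 6·(6^r - 1) + 5 = 6·h(r) + 5. The first term is divisible by 5 by the inductive hypothesis, and 5 is divisible by 5. Hence 5 | h(r+1).
By the principle of mathematical induction, the result holds for all n ≥ 0.
Therefore the largest such d is 5.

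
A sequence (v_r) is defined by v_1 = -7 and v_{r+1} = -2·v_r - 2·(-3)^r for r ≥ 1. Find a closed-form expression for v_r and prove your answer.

v_r = -(-2)^(r - 1) + 2(-3)^r

Computing the first terms: v_1 = -7, v_2 = 20, v_3 = -58. This suggests v_r = -(-2)^(r - 1) + 2(-3)^r.
When r = 1: the formula gives -7 = -7 = v_1.
Inductive step: assume the claim holds for r = m, so v_m = -(-2)^(m - 1) + 2(-3)^m.
Then v_{m+1} = -2·v_m - 2·(-3)^m = -2·(-(-2)^(m - 1) + 2(-3)^m) - 2·(-3)^m = -(-2)^m + 2(-3)^(m + 1) = -(-2)^((m+1) - 1) + 2(-3)^(m+1),
which is the claimed formula at r = m+1.
This completes the induction.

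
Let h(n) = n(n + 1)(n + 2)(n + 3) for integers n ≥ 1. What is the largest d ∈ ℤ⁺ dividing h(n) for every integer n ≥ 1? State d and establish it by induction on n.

Computing the first values: h(1) = 24 and h(2) = 120; gcd(24, 120) = 24, so d ≤ 24.
We prove 24 | n(n + 1)(n + 2)(n + 3) for all n ≥ 1 by induction on n.
Base case (n = 1): h(1) = 24 = 24·(1), so 24 | h(1).
Inductive step: assume the claim holds for n = m, i.e. 24 | h(m). Then
h(m+1) − h(m) = (m+1)·(m+2)·(m+3)·(m+4) − m·(m+1)·(m+2)·(m+3) = (m+1)·(m+2)·(m+3)·[(m+4) − m] = 4·(m+1)·(m+2)·(m+3). The product of 3 consecutive integers is divisible by (3)! = 6, so h(m+1) − h(m) is divisible by 4·6 = 24. By the inductive hypothesis 24 | h(m), hence 24 | h(m+1).
By induction, the statement is established for all n ≥ 1.
Therefore the largest such d is 24.

d = 24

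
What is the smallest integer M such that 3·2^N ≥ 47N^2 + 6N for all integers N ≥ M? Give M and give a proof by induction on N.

M = 11

At N = 10: 3072 < 4760, so the inequality fails and M ≥ 11. We prove 3·2^N ≥ 47N^2 + 6N for all N ≥ 11.
When N = 11: 3·2^N = 6144 and 47N^2 + 6N = 5753, so 6144 ≥ 5753.
Inductive step: assume the claim holds for N = r, so 3·2^r ≥ 47r^2 + 6r.
Then 3·2^(r + 1) = 2·(3·2^r) ≥ 2·(47r^2 + 6r).
Also, for r ≥ 11 we have 2·(47r^2 + 6r) ≥ 47(r+1)^2 + 6(r+1), since 2·(47r^2 + 6r) − (47(r+1)^2 + 6(r+1)) = 47r^2 - 88r - 53, which is nonnegative for all r ≥ 11.
Combining, 3·2^(r + 1) ≥ 47(r+1)^2 + 6(r+1).
By induction, the statement is established for all N ≥ 11.
Hence the smallest such M is 11.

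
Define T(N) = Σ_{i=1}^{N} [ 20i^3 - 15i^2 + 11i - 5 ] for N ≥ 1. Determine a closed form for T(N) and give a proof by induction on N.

T(N) = N(5N^3 + 5N^2 + 3N - 2)

We claim T(N) = N(5N^3 + 5N^2 + 3N - 2) for all N ≥ 1.
For the base case N = 1: T(1) = 11, and the closed form gives 11. They agree.
Inductive step: assume the claim holds for N = i, so T(i) = i(5i^3 + 5i^2 + 3i - 2).
Then T(i+1) = T(i) + (20i^3 + 45i^2 + 41i + 11) = (i(5i^3 + 5i^2 + 3i - 2)) + (20i^3 + 45i^2 + 41i + 11).
Simplifying, T(i+1) = (i + 1)(5i^3 + 20i^2 + 28i + 11) = (i+1)(5(i+1)^3 + 5(i+1)^2 + 3(i+1) - 2),
which is the closed form with N = i+1.
By induction, the statement is established for all N ≥ 1.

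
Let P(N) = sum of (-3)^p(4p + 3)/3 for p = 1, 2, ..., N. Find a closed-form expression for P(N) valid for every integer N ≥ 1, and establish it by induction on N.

P(N) = (-3)^N(N + 1) - 1

We claim P(N) = (-3)^N(N + 1) - 1 for all N ≥ 1.
Base step (N = 1): P(1) = -7, and the closed form gives -7. They agree.
Inductive step: assume the claim holds for N = p, so P(p) = (-3)^p(p + 1) - 1.
Then P(p+1) = P(p) + ((-3)^p(-4p - 7)) = ((-3)^p(p + 1) - 1) + ((-3)^p(-4p - 7)).
Simplifying, P(p+1) = -3(-3)^p·p - 6(-3)^p - 1 = (-3)^(p+1)((p+1) + 1) - 1,
which is the closed form with N = p+1.
This completes the induction.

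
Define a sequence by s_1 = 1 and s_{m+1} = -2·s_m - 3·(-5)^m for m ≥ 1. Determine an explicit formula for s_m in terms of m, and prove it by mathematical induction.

s_m = -3(-2)^m + (-5)^m

Computing the first terms: s_1 = 1, s_2 = 13, s_3 = -101. This suggests s_m = -3(-2)^m + (-5)^m.
For the base case m = 1: the formula gives 1 = 1 = s_1.
Suppose the result is true for m = i, so s_i = -3(-2)^i + (-5)^i.
Then s_{i+1} = -2·s_i - 3·(-5)^i = -2·(-3(-2)^i + (-5)^i) - 3·(-5)^i = -3(-2)^(i + 1) + (-5)^(i + 1),
which is the claimed formula at m = i+1.
Hence, by induction on m, the claim holds for every m ≥ 1.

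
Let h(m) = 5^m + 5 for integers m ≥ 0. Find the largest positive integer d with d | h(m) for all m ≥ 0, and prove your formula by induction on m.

d = 2

Computing the first values: h(0) = 6 and h(1) = 10; gcd(6, 10) = 2, so d ≤ 2.
We prove 2 | 5^m + 5 for all m ≥ 0 by induction on m.
When m = 0: h(0) = 6 = 2·(3), so 2 | h(0).
Suppose the result is true for m = k, i.e. 2 | h(k). Then
h(k+1) = 5^(k+1) + 5 = 5·(5^k + 5) - 20 = 5·h(k) - 20. The first term is divisible by 2 by the inductive hypothesis, and -20 is divisible by 2. Hence 2 | h(k+1).
Hence, by induction on m, the claim holds for every m ≥ 0.
Therefore the largest such d is 2.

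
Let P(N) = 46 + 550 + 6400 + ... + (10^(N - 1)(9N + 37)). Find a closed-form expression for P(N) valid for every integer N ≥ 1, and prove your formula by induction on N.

We claim P(N) = 10^N(N + 4) - 4 for all N ≥ 1.
For the base case N = 1: P(1) = 46, and the closed form gives 46. They agree.
Inductive step: assume the claim holds for N = j, so P(j) = 10^j(j + 4) - 4.
Then P(j+1) = P(j) + (10^j(9j + 46)) = (10^j(j + 4) - 4) + (10^j(9j + 46)).
Simplifying, P(j+1) = 10·10^j·j + 50·10^j - 4 = 10^(j+1)((j+1) + 4) - 4,
which is the closed form with N = j+1.
This completes the induction.

P(N) = 10^N(N + 4) - 4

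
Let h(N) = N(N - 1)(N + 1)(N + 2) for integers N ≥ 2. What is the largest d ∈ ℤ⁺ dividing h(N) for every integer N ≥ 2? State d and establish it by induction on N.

Computing the first values: h(2) = 24 and h(3) = 120; gcd(24, 120) = 24, so d ≤ 24.
We prove 24 | N(N - 1)(N + 1)(N + 2) for all N ≥ 2 by induction on N.
For the base case N = 2: h(2) = 24 = 24·(1), so 24 | h(2).
Suppose the result is true for N = m, i.e. 24 | h(m). Then
h(m+1) − h(m) = m·(m+1)·(m+2)·(m+3) − (m-1)·m·(m+1)·(m+2) = m·(m+1)·(m+2)·[(m+3) − (m-1)] = 4·m·(m+1)·(m+2). The product of 3 consecutive integers is divisible by (3)! = 6, so h(m+1) − h(m) is divisible by 4·6 = 24. By the inductive hypothesis 24 | h(m), hence 24 | h(m+1).
By induction, the statement is established for all N ≥ 2.
Therefore the largest such d is 24.

d = 24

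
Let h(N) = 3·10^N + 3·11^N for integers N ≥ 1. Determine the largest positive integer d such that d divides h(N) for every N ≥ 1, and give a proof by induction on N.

d = 3

Computing the first values: h(1) = 63 and h(2) = 663; gcd(63, 663) = 3, so d ≤ 3.
We prove 3 | 3·10^N + 3·11^N for all N ≥ 1 by induction on N.
When N = 1: h(1) = 63 = 3·(21), so 3 | h(1).
Suppose the result is true for N = k, i.e. 3 | h(k). Then
h(k+1) − 11·h(k) = (3·10^(k+1) + 3·11^(k+1)) − 11·(3·10^k + 3·11^k) = (3)·10^k·(10 − 11) = (-3)·10^k. Since 3 | h(k) by the inductive hypothesis, 3 | 11·h(k); and 3 | -3 since -3 = 3·-1. Therefore 3 | h(k+1).
By induction, the statement is established for all N ≥ 1.
Therefore the largest such d is 3.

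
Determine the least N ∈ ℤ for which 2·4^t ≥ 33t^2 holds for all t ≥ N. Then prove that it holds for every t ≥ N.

At t = 4: 512 < 528, so the inequality fails and N ≥ 5. We prove 2·4^t ≥ 33t^2 for all t ≥ 5.
Base step (t = 5): 2·4^t = 2048 and 33t^2 = 825, so 2048 ≥ 825.
Inductive step: assume the claim holds for t = k, so 2·4^k ≥ 33k^2.
Then 2·4^(k + 1) = 4·(2·4^k) ≥ 4·(33k^2).
Also, for k ≥ 5 we have 4·(33k^2) ≥ 33(k+1)^2, since 4 ≥ (1 + 1/k)^2 for all k ≥ 5.
Combining, 2·4^(k + 1) ≥ 33(k+1)^2.
By the principle of mathematical induction, the result holds for all t ≥ 5.
Hence the smallest such N is 5.

N = 5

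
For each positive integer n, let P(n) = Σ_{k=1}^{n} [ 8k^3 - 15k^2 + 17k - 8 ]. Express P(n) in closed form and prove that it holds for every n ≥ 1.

We claim P(n) = n(2n^3 - n^2 + 3n - 2) for all n ≥ 1.
Base step (n = 1): P(1) = 2, and the closed form gives 2. They agree.
Suppose the result is true for n = k, so P(k) = k(2k^3 - k^2 + 3k - 2).
Then P(k+1) = P(k) + (8k^3 + 9k^2 + 11k + 2) = (k(2k^3 - k^2 + 3k - 2)) + (8k^3 + 9k^2 + 11k + 2).
Simplifying, P(k+1) = (k + 1)(2k^3 + 5k^2 + 7k + 2) = (k+1)(2(k+1)^3 - (k+1)^2 + 3(k+1) - 2),
which is the closed form with n = k+1.
Hence, by induction on n, the claim holds for every n ≥ 1.

P(n) = n(2n^3 - n^2 + 3n - 2)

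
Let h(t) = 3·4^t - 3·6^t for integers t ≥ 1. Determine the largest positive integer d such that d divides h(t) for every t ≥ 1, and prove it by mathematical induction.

Computing the first values: h(1) = -6 and h(2) = -60; gcd(-6, -60) = 6, so d ≤ 6.
We prove 6 | 3·4^t - 3·6^t for all t ≥ 1 by induction on t.
For the base case t = 1: h(1) = -6 = 6·(-1), so 6 | h(1).
For the inductive step, assume it holds for an arbitrary j ≥ 1, i.e. 6 | h(j). Then
h(j+1) − 6·h(j) = (3·4^(j+1) - 3·6^(j+1)) − 6·(3·4^j - 3·6^j) = (3)·4^j·(4 − 6) = (-6)·4^j. Since 6 | h(j) by the inductive hypothesis, 6 | 6·h(j); and 6 | -6 since -6 = 6·-1. Therefore 6 | h(j+1).
Hence, by induction on t, the claim holds for every t ≥ 1.
Therefore the largest such d is 6.

d = 6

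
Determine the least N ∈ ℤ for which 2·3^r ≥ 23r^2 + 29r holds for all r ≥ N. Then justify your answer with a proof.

N = 6

At r = 5: 486 < 720, so the inequality fails and N ≥ 6. We prove 2·3^r ≥ 23r^2 + 29r for all r ≥ 6.
Base case (r = 6): 2·3^r = 1458 and 23r^2 + 29r = 1002, so 1458 ≥ 1002.
Inductive step: suppose the statement holds for some p ≥ 6, so 2·3^p ≥ 23p^2 + 29p.
Then 2·3^(p + 1) = 3·(2·3^p) ≥ 3·(23p^2 + 29p).
Also, for p ≥ 6 we have 3·(23p^2 + 29p) ≥ 23(p+1)^2 + 29(p+1), since 3·(23p^2 + 29p) − (23(p+1)^2 + 29(p+1)) = 46p^2 + 12p - 52, which is nonnegative for all p ≥ 6.
Combining, 2·3^(p + 1) ≥ 23(p+1)^2 + 29(p+1).
By induction, the statement is established for all r ≥ 6.
Hence the smallest such N is 6.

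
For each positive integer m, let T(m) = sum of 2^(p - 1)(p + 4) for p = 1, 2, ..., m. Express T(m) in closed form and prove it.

We claim T(m) = 2^m(m + 3) - 3 for all m ≥ 1.
For the base case m = 1: T(1) = 5, and the closed form gives 5. They agree.
Suppose the result is true for m = p, so T(p) = 2^p(p + 3) - 3.
Then T(p+1) = T(p) + (2^p(p + 5)) = (2^p(p + 3) - 3) + (2^p(p + 5)).
Simplifying, T(p+1) = 2^(p + 1)p + 2^(p + 3) - 3 = 2^(p+1)((p+1) + 3) - 3,
which is the closed form with m = p+1.
Hence, by induction on m, the claim holds for every m ≥ 1.

T(m) = 2^m(m + 3) - 3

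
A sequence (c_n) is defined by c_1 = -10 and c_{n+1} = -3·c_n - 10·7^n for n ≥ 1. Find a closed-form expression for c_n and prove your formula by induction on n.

Computing the first terms: c_1 = -10, c_2 = -40, c_3 = -370. This suggests c_n = (-3)^n - 7^n.
Base step (n = 1): the formula gives -10 = -10 = c_1.
For the inductive step, assume it holds for an arbitrary r ≥ 1, so c_r = (-3)^r - 7^r.
Then c_{r+1} = -3·c_r - 10·7^r = -3·((-3)^r - 7^r) - 10·7^r = (-3)^(r + 1) - 7^(r + 1),
which is the claimed formula at n = r+1.
By induction, the statement is established for all n ≥ 1.

c_n = (-3)^n - 7^n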